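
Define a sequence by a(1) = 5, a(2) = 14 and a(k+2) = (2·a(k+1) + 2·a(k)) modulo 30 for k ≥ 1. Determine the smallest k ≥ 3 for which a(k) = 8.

3

a(1) = 5,  a(2) = 14,  a(3) = 8,  a(4) = 14,  a(5) = 14,  a(6) = 26,  a(7) = 20,  a(8) = 2,  a(9) = 14,  a(10) = 2,  a(11) = 2,  a(12) = 8,  a(13) = 20,  a(14) = 26,  a(15) = 2,  a(16) = 26,  a(17) = 26,  a(18) = 14,  a(19) = 20,  a(20) = 8,  a(21) = 26,  a(22) = 8,  a(23) = 8,  a(24) = 2,  a(25) = 20,  a(26) = 14,  a(27) = 8.
Since (a(26), a(27)) = (a(2), a(3)) = (14, 8) (two consecutive terms determine the rest), the sequence is eventually periodic: after a pre-period of length 1 it cycles with period 24.
The value 8 first appears (with k ≥ 3) at a(3).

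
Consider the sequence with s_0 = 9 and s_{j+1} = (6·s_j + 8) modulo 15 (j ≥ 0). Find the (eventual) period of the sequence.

5

Computing terms: s_0 = 9, s_1 = 2, s_2 = 5, s_3 = 8, s_4 = 11, s_5 = 14, s_6 = 2.
Since s_6 = s_1 = 2, the sequence is eventually periodic: after a pre-period of length 1 it cycles with period 5.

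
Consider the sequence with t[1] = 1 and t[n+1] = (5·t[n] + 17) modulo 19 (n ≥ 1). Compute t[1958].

We have t[1] = 1; t[2] = 3; t[3] = 13; t[4] = 6; t[5] = 9; t[6] = 5; t[7] = 4; t[8] = 18; t[9] = 12; t[10] = 1.
The sequence repeats with period 9.
(1958 - 1) mod 9 = 4, so t[1958] = t[5] = 9.

9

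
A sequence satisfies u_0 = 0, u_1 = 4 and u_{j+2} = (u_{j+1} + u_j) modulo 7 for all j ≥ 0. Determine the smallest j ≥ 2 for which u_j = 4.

2

Listing terms: u_0 = 0, u_1 = 4, u_2 = 4, u_3 = 1, u_4 = 5, u_5 = 6, u_6 = 4, u_7 = 3, u_8 = 0, u_9 = 3, u_{10} = 3, u_{11} = 6, u_{12} = 2, u_{13} = 1, u_{14} = 3, u_{15} = 4, u_{16} = 0, u_{17} = 4.
Since (u_{16}, u_{17}) = (u_0, u_1) = (0, 4) (two consecutive terms determine the rest), the sequence is periodic with period 16.
The value 4 first appears (with j ≥ 2) at u_2.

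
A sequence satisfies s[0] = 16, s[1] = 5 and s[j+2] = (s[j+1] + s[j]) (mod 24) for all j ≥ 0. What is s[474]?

Listing terms: s[0] = 16, s[1] = 5, s[2] = 21, s[3] = 2, s[4] = 23, s[5] = 1, s[6] = 0, s[7] = 1, s[8] = 1, s[9] = 2, s[10] = 3, s[11] = 5, s[12] = 8, s[13] = 13, s[14] = 21, s[15] = 10, s[16] = 7, s[17] = 17, s[18] = 0, s[19] = 17, s[20] = 17, s[21] = 10, s[22] = 3, s[23] = 13, s[24] = 16, s[25] = 5.
Since (s[24], s[25]) = (s[0], s[1]) = (16, 5) (two consecutive terms determine the rest), the sequence is periodic with period 24.
So s[474] = s[0 + ((474-0) mod 24)] = s[18] = 0.

0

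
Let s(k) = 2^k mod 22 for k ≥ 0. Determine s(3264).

16

Computing terms: s(0) = 1, s(1) = 2, s(2) = 4, s(3) = 8, s(4) = 16, s(5) = 10, s(6) = 20, s(7) = 18, s(8) = 14, s(9) = 6, s(10) = 12, s(11) = 2.
Since s(11) = s(1) = 2, the sequence is eventually periodic: after a pre-period of length 1 it cycles with period 10.
For k ≥ 1, s(k) depends only on (k - 1) mod 10. (3264 - 1) mod 10 = 3, so s(3264) = s(4) = 16.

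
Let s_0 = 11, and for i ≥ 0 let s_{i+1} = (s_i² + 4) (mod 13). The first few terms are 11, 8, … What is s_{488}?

We have s_0 = 11; s_1 = 8; s_2 = 3; s_3 = 0; s_4 = 4; s_5 = 7; s_6 = 1; s_7 = 5; s_8 = 3.
Since s_8 = s_2 = 3, the sequence is eventually periodic: after a pre-period of length 2 it cycles with period 6.
For i ≥ 2, s_i depends only on (i - 2) mod 6. (488 - 2) mod 6 = 0, so s_{488} = s_2 = 3.

3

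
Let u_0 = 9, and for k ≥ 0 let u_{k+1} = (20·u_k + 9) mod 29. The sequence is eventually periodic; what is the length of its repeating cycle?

7

Computing terms: u_0 = 9; u_1 = 15; u_2 = 19; u_3 = 12; u_4 = 17; u_5 = 1; u_6 = 0; u_7 = 9.
Since u_7 = u_0 = 9, the sequence is periodic with period 7.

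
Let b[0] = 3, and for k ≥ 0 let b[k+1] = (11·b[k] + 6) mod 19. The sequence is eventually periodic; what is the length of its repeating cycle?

3

We have b[0] = 3; b[1] = 1; b[2] = 17; b[3] = 3.
The sequence repeats with period 3.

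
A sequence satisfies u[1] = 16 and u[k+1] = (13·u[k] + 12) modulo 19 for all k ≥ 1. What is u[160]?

2

We have u[1] = 16,  u[2] = 11,  u[3] = 3,  u[4] = 13,  u[5] = 10,  u[6] = 9,  u[7] = 15,  u[8] = 17,  u[9] = 5,  u[10] = 1,  u[11] = 6,  u[12] = 14,  u[13] = 4,  u[14] = 7,  u[15] = 8,  u[16] = 2,  u[17] = 0,  u[18] = 12,  u[19] = 16.
Since u[19] = u[1] = 16, the sequence is periodic with period 18.
(160 - 1) mod 18 = 15, so u[160] = u[16] = 2.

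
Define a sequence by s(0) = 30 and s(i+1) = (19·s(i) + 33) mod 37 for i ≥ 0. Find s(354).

19

s(0) = 30, s(1) = 11, s(2) = 20, s(3) = 6, s(4) = 36, s(5) = 14, s(6) = 3, s(7) = 16, s(8) = 4, s(9) = 35, s(10) = 32, s(11) = 12, s(12) = 2, s(13) = 34, s(14) = 13, s(15) = 21, s(16) = 25, s(17) = 27, s(18) = 28, s(19) = 10, s(20) = 1, s(21) = 15, s(22) = 22, s(23) = 7, s(24) = 18, s(25) = 5, s(26) = 17, s(27) = 23, s(28) = 26, s(29) = 9, s(30) = 19, s(31) = 24, s(32) = 8, s(33) = 0, s(34) = 33, s(35) = 31, s(36) = 30.
The sequence repeats with period 36.
(354 - 0) mod 36 = 30, so s(354) = s(30) = 19.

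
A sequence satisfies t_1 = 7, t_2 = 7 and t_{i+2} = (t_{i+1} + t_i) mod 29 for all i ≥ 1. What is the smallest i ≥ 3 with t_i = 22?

t_1 = 7,  t_2 = 7,  t_3 = 14,  t_4 = 21,  t_5 = 6,  t_6 = 27,  t_7 = 4,  t_8 = 2,  t_9 = 6,  t_{10} = 8,  t_{11} = 14,  t_{12} = 22,  t_{13} = 7,  t_{14} = 0,  t_{15} = 7,  t_{16} = 7.
Since (t_{15}, t_{16}) = (t_1, t_2) = (7, 7) (two consecutive terms determine the rest), the sequence is periodic with period 14.
The value 22 first appears (with i ≥ 3) at t_{12}.

12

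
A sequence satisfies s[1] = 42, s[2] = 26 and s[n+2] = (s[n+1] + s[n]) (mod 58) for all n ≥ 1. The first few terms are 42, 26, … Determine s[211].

s[1] = 42; s[2] = 26; s[3] = 10; s[4] = 36; s[5] = 46; s[6] = 24; s[7] = 12; s[8] = 36; s[9] = 48; s[10] = 26; s[11] = 16; s[12] = 42; s[13] = 0; s[14] = 42; s[15] = 42; s[16] = 26.
Since (s[15], s[16]) = (s[1], s[2]) = (42, 26) (two consecutive terms determine the rest), the sequence is periodic with period 14.
(211 - 1) mod 14 = 0, so s[211] = s[1] = 42.

42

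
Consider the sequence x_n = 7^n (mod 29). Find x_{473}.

x_1 = 7,  x_2 = 20,  x_3 = 24,  x_4 = 23,  x_5 = 16,  x_6 = 25,  x_7 = 1,  x_8 = 7.
Since x_8 = x_1 = 7, the sequence is periodic with period 7.
(473 - 1) mod 7 = 3, so x_{473} = x_4 = 23.

23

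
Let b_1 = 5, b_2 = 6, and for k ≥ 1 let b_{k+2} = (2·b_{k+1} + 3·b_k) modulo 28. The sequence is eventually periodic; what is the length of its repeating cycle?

12

Listing terms: b_1 = 5; b_2 = 6; b_3 = 27; b_4 = 16; b_5 = 1; b_6 = 22; b_7 = 19; b_8 = 20; b_9 = 13; b_{10} = 2; b_{11} = 15; b_{12} = 8; b_{13} = 5; b_{14} = 6.
Since (b_{13}, b_{14}) = (b_1, b_2) = (5, 6) (two consecutive terms determine the rest), the sequence is periodic with period 12.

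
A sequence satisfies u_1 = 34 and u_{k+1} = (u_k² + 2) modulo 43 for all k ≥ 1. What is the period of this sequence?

u_1 = 34, u_2 = 40, u_3 = 11, u_4 = 37, u_5 = 38, u_6 = 27, u_7 = 0, u_8 = 2, u_9 = 6, u_{10} = 38.
Since u_{10} = u_5 = 38, the sequence is eventually periodic: after a pre-period of length 4 it cycles with period 5.

5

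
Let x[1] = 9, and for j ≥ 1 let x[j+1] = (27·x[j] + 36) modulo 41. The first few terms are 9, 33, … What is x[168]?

40

Listing terms: x[1] = 9; x[2] = 33; x[3] = 25; x[4] = 14; x[5] = 4; x[6] = 21; x[7] = 29; x[8] = 40; x[9] = 9.
The sequence repeats with period 8.
(168 - 1) mod 8 = 7, so x[168] = x[8] = 40.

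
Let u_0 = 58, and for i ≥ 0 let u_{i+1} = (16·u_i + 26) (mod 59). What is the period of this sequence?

Computing terms: u_0 = 58; u_1 = 10; u_2 = 9; u_3 = 52; u_4 = 32; u_5 = 7; u_6 = 20; u_7 = 51; u_8 = 16; u_9 = 46; u_{10} = 54; u_{11} = 5; u_{12} = 47; u_{13} = 11; u_{14} = 25; u_{15} = 13; u_{16} = 57; u_{17} = 53; u_{18} = 48; u_{19} = 27; u_{20} = 45; u_{21} = 38; u_{22} = 44; u_{23} = 22; u_{24} = 24; u_{25} = 56; u_{26} = 37; u_{27} = 28; u_{28} = 2; u_{29} = 58.
Since u_{29} = u_0 = 58, the sequence is periodic with period 29.

29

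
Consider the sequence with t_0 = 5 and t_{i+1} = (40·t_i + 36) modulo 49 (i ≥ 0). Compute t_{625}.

40

t_0 = 5, t_1 = 40, t_2 = 19, t_3 = 12, t_4 = 26, t_5 = 47, t_6 = 5.
Since t_6 = t_0 = 5, the sequence is periodic with period 6.
(625 - 0) mod 6 = 1, so t_{625} = t_1 = 40.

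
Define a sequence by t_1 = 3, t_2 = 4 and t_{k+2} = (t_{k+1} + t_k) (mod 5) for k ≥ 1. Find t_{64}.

1

Listing terms: t_1 = 3; t_2 = 4; t_3 = 2; t_4 = 1; t_5 = 3; t_6 = 4.
Since (t_5, t_6) = (t_1, t_2) = (3, 4) (two consecutive terms determine the rest), the sequence is periodic with period 4.
(64 - 1) mod 4 = 3, so t_{64} = t_4 = 1.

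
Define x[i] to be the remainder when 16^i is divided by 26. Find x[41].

22

We have x[1] = 16; x[2] = 22; x[3] = 14; x[4] = 16.
Since x[4] = x[1] = 16, the sequence is periodic with period 3.
So x[41] = x[1 + ((41-1) mod 3)] = x[2] = 22.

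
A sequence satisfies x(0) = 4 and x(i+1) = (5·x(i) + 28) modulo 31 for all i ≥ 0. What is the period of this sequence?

Computing terms: x(0) = 4, x(1) = 17, x(2) = 20, x(3) = 4.
Since x(3) = x(0) = 4, the sequence is periodic with period 3.

3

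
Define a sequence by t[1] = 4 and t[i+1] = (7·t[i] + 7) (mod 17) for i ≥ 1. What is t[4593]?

4

We have t[1] = 4, t[2] = 1, t[3] = 14, t[4] = 3, t[5] = 11, t[6] = 16, t[7] = 0, t[8] = 7, t[9] = 5, t[10] = 8, t[11] = 12, t[12] = 6, t[13] = 15, t[14] = 10, t[15] = 9, t[16] = 2, t[17] = 4.
Since t[17] = t[1] = 4, the sequence is periodic with period 16.
So t[4593] = t[1 + ((4593-1) mod 16)] = t[1] = 4.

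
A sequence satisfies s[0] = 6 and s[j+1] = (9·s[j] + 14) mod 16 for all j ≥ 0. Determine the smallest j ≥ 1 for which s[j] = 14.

4

s[0] = 6,  s[1] = 4,  s[2] = 2,  s[3] = 0,  s[4] = 14,  s[5] = 12,  s[6] = 10,  s[7] = 8,  s[8] = 6.
The sequence repeats with period 8.
The value 14 first appears (with j ≥ 1) at s[4].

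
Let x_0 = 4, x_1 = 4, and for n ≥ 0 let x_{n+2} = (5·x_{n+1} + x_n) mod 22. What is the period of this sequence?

x_0 = 4; x_1 = 4; x_2 = 2; x_3 = 14; x_4 = 6; x_5 = 0; x_6 = 6; x_7 = 8; x_8 = 2; x_9 = 18; x_{10} = 4; x_{11} = 16; x_{12} = 18; x_{13} = 18; x_{14} = 20; x_{15} = 8; x_{16} = 16; x_{17} = 0; x_{18} = 16; x_{19} = 14; x_{20} = 20; x_{21} = 4; x_{22} = 18; x_{23} = 6; x_{24} = 4; x_{25} = 4.
Since (x_{24}, x_{25}) = (x_0, x_1) = (4, 4) (two consecutive terms determine the rest), the sequence is periodic with period 24.

24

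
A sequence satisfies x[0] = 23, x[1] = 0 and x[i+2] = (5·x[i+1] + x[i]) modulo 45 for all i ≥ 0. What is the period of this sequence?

x[0] = 23,  x[1] = 0,  x[2] = 23,  x[3] = 25,  x[4] = 13,  x[5] = 0,  x[6] = 13,  x[7] = 20,  x[8] = 23,  x[9] = 0.
Since (x[8], x[9]) = (x[0], x[1]) = (23, 0) (two consecutive terms determine the rest), the sequence is periodic with period 8.

8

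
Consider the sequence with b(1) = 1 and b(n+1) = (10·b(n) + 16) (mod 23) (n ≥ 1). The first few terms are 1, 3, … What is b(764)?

b(1) = 1,  b(2) = 3,  b(3) = 0,  b(4) = 16,  b(5) = 15,  b(6) = 5,  b(7) = 20,  b(8) = 9,  b(9) = 14,  b(10) = 18,  b(11) = 12,  b(12) = 21,  b(13) = 19,  b(14) = 22,  b(15) = 6,  b(16) = 7,  b(17) = 17,  b(18) = 2,  b(19) = 13,  b(20) = 8,  b(21) = 4,  b(22) = 10,  b(23) = 1.
Since b(23) = b(1) = 1, the sequence is periodic with period 22.
(764 - 1) mod 22 = 15, so b(764) = b(16) = 7.

7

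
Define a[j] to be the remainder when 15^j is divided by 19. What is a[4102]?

6

Computing terms: a[1] = 15; a[2] = 16; a[3] = 12; a[4] = 9; a[5] = 2; a[6] = 11; a[7] = 13; a[8] = 5; a[9] = 18; a[10] = 4; a[11] = 3; a[12] = 7; a[13] = 10; a[14] = 17; a[15] = 8; a[16] = 6; a[17] = 14; a[18] = 1; a[19] = 15.
The sequence repeats with period 18.
So a[4102] = a[1 + ((4102-1) mod 18)] = a[16] = 6.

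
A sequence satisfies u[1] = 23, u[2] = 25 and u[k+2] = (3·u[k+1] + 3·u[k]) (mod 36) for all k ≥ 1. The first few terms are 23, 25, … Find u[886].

27

Listing terms: u[1] = 23, u[2] = 25, u[3] = 0, u[4] = 3, u[5] = 9, u[6] = 0, u[7] = 27, u[8] = 9, u[9] = 0.
Since (u[8], u[9]) = (u[5], u[6]) = (9, 0) (two consecutive terms determine the rest), the sequence is eventually periodic: after a pre-period of length 4 it cycles with period 3.
For k ≥ 5, u[k] depends only on (k - 5) mod 3. (886 - 5) mod 3 = 2, so u[886] = u[7] = 27.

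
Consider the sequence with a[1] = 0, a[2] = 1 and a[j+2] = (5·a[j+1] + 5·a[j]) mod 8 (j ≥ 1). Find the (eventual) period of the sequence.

Computing terms: a[1] = 0, a[2] = 1, a[3] = 5, a[4] = 6, a[5] = 7, a[6] = 1, a[7] = 0, a[8] = 5, a[9] = 1, a[10] = 6, a[11] = 3, a[12] = 5, a[13] = 0, a[14] = 1.
The sequence repeats with period 12.

12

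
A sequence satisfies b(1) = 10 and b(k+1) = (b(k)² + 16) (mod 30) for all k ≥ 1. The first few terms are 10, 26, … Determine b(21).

Listing terms: b(1) = 10, b(2) = 26, b(3) = 2, b(4) = 20, b(5) = 26.
Since b(5) = b(2) = 26, the sequence is eventually periodic: after a pre-period of length 1 it cycles with period 3.
For k ≥ 2, b(k) depends only on (k - 2) mod 3. (21 - 2) mod 3 = 1, so b(21) = b(3) = 2.

2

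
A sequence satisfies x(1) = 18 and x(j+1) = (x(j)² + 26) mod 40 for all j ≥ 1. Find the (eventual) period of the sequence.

Listing terms: x(1) = 18,  x(2) = 30,  x(3) = 6,  x(4) = 22,  x(5) = 30.
Since x(5) = x(2) = 30, the sequence is eventually periodic: after a pre-period of length 1 it cycles with period 3.

3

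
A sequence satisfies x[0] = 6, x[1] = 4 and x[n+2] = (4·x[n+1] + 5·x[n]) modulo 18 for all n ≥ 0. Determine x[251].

14

Computing terms: x[0] = 6; x[1] = 4; x[2] = 10; x[3] = 6; x[4] = 2; x[5] = 2; x[6] = 0; x[7] = 10; x[8] = 4; x[9] = 12; x[10] = 14; x[11] = 8; x[12] = 12; x[13] = 16; x[14] = 16; x[15] = 0; x[16] = 8; x[17] = 14; x[18] = 6; x[19] = 4.
The sequence repeats with period 18.
(251 - 0) mod 18 = 17, so x[251] = x[17] = 14.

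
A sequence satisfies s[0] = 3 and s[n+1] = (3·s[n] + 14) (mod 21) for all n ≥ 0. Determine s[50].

Computing terms: s[0] = 3,  s[1] = 2,  s[2] = 20,  s[3] = 11,  s[4] = 5,  s[5] = 8,  s[6] = 17,  s[7] = 2.
Since s[7] = s[1] = 2, the sequence is eventually periodic: after a pre-period of length 1 it cycles with period 6.
For n ≥ 1, s[n] depends only on (n - 1) mod 6. (50 - 1) mod 6 = 1, so s[50] = s[2] = 20.

20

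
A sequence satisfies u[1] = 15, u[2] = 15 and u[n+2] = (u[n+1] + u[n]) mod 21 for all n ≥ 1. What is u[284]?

We have u[1] = 15; u[2] = 15; u[3] = 9; u[4] = 3; u[5] = 12; u[6] = 15; u[7] = 6; u[8] = 0; u[9] = 6; u[10] = 6; u[11] = 12; u[12] = 18; u[13] = 9; u[14] = 6; u[15] = 15; u[16] = 0; u[17] = 15; u[18] = 15.
The sequence repeats with period 16.
(284 - 1) mod 16 = 11, so u[284] = u[12] = 18.

18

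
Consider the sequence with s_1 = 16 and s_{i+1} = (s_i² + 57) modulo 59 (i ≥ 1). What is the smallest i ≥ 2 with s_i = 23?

6

Listing terms: s_1 = 16, s_2 = 18, s_3 = 27, s_4 = 19, s_5 = 5, s_6 = 23, s_7 = 55, s_8 = 14, s_9 = 17, s_{10} = 51, s_{11} = 3, s_{12} = 7, s_{13} = 47, s_{14} = 24, s_{15} = 43, s_{16} = 18.
Since s_{16} = s_2 = 18, the sequence is eventually periodic: after a pre-period of length 1 it cycles with period 14.
The value 23 first appears (with i ≥ 2) at s_6.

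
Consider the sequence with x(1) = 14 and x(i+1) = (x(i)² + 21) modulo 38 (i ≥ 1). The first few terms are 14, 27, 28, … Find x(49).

2

Computing terms: x(1) = 14; x(2) = 27; x(3) = 28; x(4) = 7; x(5) = 32; x(6) = 19; x(7) = 2; x(8) = 25; x(9) = 0; x(10) = 21; x(11) = 6; x(12) = 19.
Since x(12) = x(6) = 19, the sequence is eventually periodic: after a pre-period of length 5 it cycles with period 6.
For i ≥ 6, x(i) depends only on (i - 6) mod 6. (49 - 6) mod 6 = 1, so x(49) = x(7) = 2.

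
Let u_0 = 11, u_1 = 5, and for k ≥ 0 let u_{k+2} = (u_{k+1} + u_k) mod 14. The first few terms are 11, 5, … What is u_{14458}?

5

Computing terms: u_0 = 11, u_1 = 5, u_2 = 2, u_3 = 7, u_4 = 9, u_5 = 2, u_6 = 11, u_7 = 13, u_8 = 10, u_9 = 9, u_{10} = 5, u_{11} = 0, u_{12} = 5, u_{13} = 5, u_{14} = 10, u_{15} = 1, u_{16} = 11, u_{17} = 12, u_{18} = 9, u_{19} = 7, u_{20} = 2, u_{21} = 9, u_{22} = 11, u_{23} = 6, u_{24} = 3, u_{25} = 9, u_{26} = 12, u_{27} = 7, u_{28} = 5, u_{29} = 12, u_{30} = 3, u_{31} = 1, u_{32} = 4, u_{33} = 5, u_{34} = 9, u_{35} = 0, u_{36} = 9, u_{37} = 9, u_{38} = 4, u_{39} = 13, u_{40} = 3, u_{41} = 2, u_{42} = 5, u_{43} = 7, u_{44} = 12, u_{45} = 5, u_{46} = 3, u_{47} = 8, u_{48} = 11, u_{49} = 5.
The sequence repeats with period 48.
So u_{14458} = u_{0 + ((14458-0) mod 48)} = u_{10} = 5.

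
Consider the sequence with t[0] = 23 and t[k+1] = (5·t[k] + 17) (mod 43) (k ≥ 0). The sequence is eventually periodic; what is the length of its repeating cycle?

42

t[0] = 23,  t[1] = 3,  t[2] = 32,  t[3] = 5,  t[4] = 42,  t[5] = 12,  t[6] = 34,  t[7] = 15,  t[8] = 6,  t[9] = 4,  t[10] = 37,  t[11] = 30,  t[12] = 38,  t[13] = 35,  t[14] = 20,  t[15] = 31,  t[16] = 0,  t[17] = 17,  t[18] = 16,  t[19] = 11,  t[20] = 29,  t[21] = 33,  t[22] = 10,  t[23] = 24,  t[24] = 8,  t[25] = 14,  t[26] = 1,  t[27] = 22,  t[28] = 41,  t[29] = 7,  t[30] = 9,  t[31] = 19,  t[32] = 26,  t[33] = 18,  t[34] = 21,  t[35] = 36,  t[36] = 25,  t[37] = 13,  t[38] = 39,  t[39] = 40,  t[40] = 2,  t[41] = 27,  t[42] = 23.
The sequence repeats with period 42.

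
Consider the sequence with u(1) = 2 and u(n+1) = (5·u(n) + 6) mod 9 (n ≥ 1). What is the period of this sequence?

6

u(1) = 2, u(2) = 7, u(3) = 5, u(4) = 4, u(5) = 8, u(6) = 1, u(7) = 2.
The sequence repeats with period 6.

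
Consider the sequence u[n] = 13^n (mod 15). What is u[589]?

We have u[0] = 1; u[1] = 13; u[2] = 4; u[3] = 7; u[4] = 1.
Since u[4] = u[0] = 1, the sequence is periodic with period 4.
So u[589] = u[0 + ((589-0) mod 4)] = u[1] = 13.

13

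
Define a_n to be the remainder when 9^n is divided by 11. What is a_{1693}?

3

a_0 = 1, a_1 = 9, a_2 = 4, a_3 = 3, a_4 = 5, a_5 = 1.
Since a_5 = a_0 = 1, the sequence is periodic with period 5.
So a_{1693} = a_{0 + ((1693-0) mod 5)} = a_3 = 3.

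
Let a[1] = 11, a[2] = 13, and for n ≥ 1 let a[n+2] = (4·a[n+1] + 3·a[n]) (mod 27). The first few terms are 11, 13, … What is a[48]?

a[1] = 11; a[2] = 13; a[3] = 4; a[4] = 1; a[5] = 16; a[6] = 13; a[7] = 19; a[8] = 7; a[9] = 4; a[10] = 10; a[11] = 25; a[12] = 22; a[13] = 1; a[14] = 16.
Since (a[13], a[14]) = (a[4], a[5]) = (1, 16) (two consecutive terms determine the rest), the sequence is eventually periodic: after a pre-period of length 3 it cycles with period 9.
For n ≥ 4, a[n] depends only on (n - 4) mod 9. (48 - 4) mod 9 = 8, so a[48] = a[12] = 22.

22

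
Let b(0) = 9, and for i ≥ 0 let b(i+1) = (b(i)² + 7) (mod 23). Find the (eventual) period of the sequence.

4

b(0) = 9, b(1) = 19, b(2) = 0, b(3) = 7, b(4) = 10, b(5) = 15, b(6) = 2, b(7) = 11, b(8) = 13, b(9) = 15.
Since b(9) = b(5) = 15, the sequence is eventually periodic: after a pre-period of length 5 it cycles with period 4.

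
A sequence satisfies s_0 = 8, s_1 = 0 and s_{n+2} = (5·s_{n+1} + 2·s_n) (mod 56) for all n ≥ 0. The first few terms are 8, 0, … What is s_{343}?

We have s_0 = 8; s_1 = 0; s_2 = 16; s_3 = 24; s_4 = 40; s_5 = 24; s_6 = 32; s_7 = 40; s_8 = 40; s_9 = 0; s_{10} = 24; s_{11} = 8; s_{12} = 32; s_{13} = 8; s_{14} = 48; s_{15} = 32; s_{16} = 32; s_{17} = 0; s_{18} = 8; s_{19} = 40; s_{20} = 48; s_{21} = 40; s_{22} = 16; s_{23} = 48; s_{24} = 48; s_{25} = 0; s_{26} = 40; s_{27} = 32; s_{28} = 16; s_{29} = 32; s_{30} = 24; s_{31} = 16; s_{32} = 16; s_{33} = 0; s_{34} = 32; s_{35} = 48; s_{36} = 24; s_{37} = 48; s_{38} = 8; s_{39} = 24; s_{40} = 24; s_{41} = 0; s_{42} = 48; s_{43} = 16; s_{44} = 8; s_{45} = 16; s_{46} = 40; s_{47} = 8; s_{48} = 8; s_{49} = 0.
Since (s_{48}, s_{49}) = (s_0, s_1) = (8, 0) (two consecutive terms determine the rest), the sequence is periodic with period 48.
(343 - 0) mod 48 = 7, so s_{343} = s_7 = 40.

40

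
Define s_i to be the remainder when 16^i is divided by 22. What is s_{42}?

14

s_0 = 1, s_1 = 16, s_2 = 14, s_3 = 4, s_4 = 20, s_5 = 12, s_6 = 16.
Since s_6 = s_1 = 16, the sequence is eventually periodic: after a pre-period of length 1 it cycles with period 5.
For i ≥ 1, s_i depends only on (i - 1) mod 5. (42 - 1) mod 5 = 1, so s_{42} = s_2 = 14.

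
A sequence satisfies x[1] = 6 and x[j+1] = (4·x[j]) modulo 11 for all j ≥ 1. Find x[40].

We have x[1] = 6, x[2] = 2, x[3] = 8, x[4] = 10, x[5] = 7, x[6] = 6.
Since x[6] = x[1] = 6, the sequence is periodic with period 5.
(40 - 1) mod 5 = 4, so x[40] = x[5] = 7.

7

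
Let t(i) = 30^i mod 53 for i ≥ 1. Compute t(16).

1

Listing terms: t(1) = 30, t(2) = 52, t(3) = 23, t(4) = 1, t(5) = 30.
The sequence repeats with period 4.
(16 - 1) mod 4 = 3, so t(16) = t(4) = 1.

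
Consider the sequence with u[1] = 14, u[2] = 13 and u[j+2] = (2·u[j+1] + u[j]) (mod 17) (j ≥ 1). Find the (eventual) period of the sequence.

16

u[1] = 14, u[2] = 13, u[3] = 6, u[4] = 8, u[5] = 5, u[6] = 1, u[7] = 7, u[8] = 15, u[9] = 3, u[10] = 4, u[11] = 11, u[12] = 9, u[13] = 12, u[14] = 16, u[15] = 10, u[16] = 2, u[17] = 14, u[18] = 13.
Since (u[17], u[18]) = (u[1], u[2]) = (14, 13) (two consecutive terms determine the rest), the sequence is periodic with period 16.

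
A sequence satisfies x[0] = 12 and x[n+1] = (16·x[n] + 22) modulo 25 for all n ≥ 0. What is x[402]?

We have x[0] = 12,  x[1] = 14,  x[2] = 21,  x[3] = 8,  x[4] = 0,  x[5] = 22,  x[6] = 24,  x[7] = 6,  x[8] = 18,  x[9] = 10,  x[10] = 7,  x[11] = 9,  x[12] = 16,  x[13] = 3,  x[14] = 20,  x[15] = 17,  x[16] = 19,  x[17] = 1,  x[18] = 13,  x[19] = 5,  x[20] = 2,  x[21] = 4,  x[22] = 11,  x[23] = 23,  x[24] = 15,  x[25] = 12.
The sequence repeats with period 25.
So x[402] = x[0 + ((402-0) mod 25)] = x[2] = 21.

21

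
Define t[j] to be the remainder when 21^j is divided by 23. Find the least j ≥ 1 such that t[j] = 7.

15

Listing terms: t[0] = 1; t[1] = 21; t[2] = 4; t[3] = 15; t[4] = 16; t[5] = 14; t[6] = 18; t[7] = 10; t[8] = 3; t[9] = 17; t[10] = 12; t[11] = 22; t[12] = 2; t[13] = 19; t[14] = 8; t[15] = 7; t[16] = 9; t[17] = 5; t[18] = 13; t[19] = 20; t[20] = 6; t[21] = 11; t[22] = 1.
The sequence repeats with period 22.
The value 7 first appears (with j ≥ 1) at t[15].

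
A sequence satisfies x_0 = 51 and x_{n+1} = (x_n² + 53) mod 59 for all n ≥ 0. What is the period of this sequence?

Computing terms: x_0 = 51,  x_1 = 58,  x_2 = 54,  x_3 = 19,  x_4 = 1,  x_5 = 54.
Since x_5 = x_2 = 54, the sequence is eventually periodic: after a pre-period of length 2 it cycles with period 3.

3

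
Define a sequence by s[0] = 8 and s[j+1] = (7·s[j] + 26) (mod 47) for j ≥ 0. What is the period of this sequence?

Computing terms: s[0] = 8; s[1] = 35; s[2] = 36; s[3] = 43; s[4] = 45; s[5] = 12; s[6] = 16; s[7] = 44; s[8] = 5; s[9] = 14; s[10] = 30; s[11] = 1; s[12] = 33; s[13] = 22; s[14] = 39; s[15] = 17; s[16] = 4; s[17] = 7; s[18] = 28; s[19] = 34; s[20] = 29; s[21] = 41; s[22] = 31; s[23] = 8.
Since s[23] = s[0] = 8, the sequence is periodic with period 23.

23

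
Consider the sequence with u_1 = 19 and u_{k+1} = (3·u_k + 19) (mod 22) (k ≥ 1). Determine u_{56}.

8

Listing terms: u_1 = 19, u_2 = 10, u_3 = 5, u_4 = 12, u_5 = 11, u_6 = 8, u_7 = 21, u_8 = 16, u_9 = 1, u_{10} = 0, u_{11} = 19.
Since u_{11} = u_1 = 19, the sequence is periodic with period 10.
(56 - 1) mod 10 = 5, so u_{56} = u_6 = 8.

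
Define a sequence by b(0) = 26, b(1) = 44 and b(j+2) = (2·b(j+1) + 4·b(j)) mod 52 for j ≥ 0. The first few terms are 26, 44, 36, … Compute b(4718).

Computing terms: b(0) = 26; b(1) = 44; b(2) = 36; b(3) = 40; b(4) = 16; b(5) = 36; b(6) = 32; b(7) = 0; b(8) = 24; b(9) = 48; b(10) = 36; b(11) = 4; b(12) = 48; b(13) = 8; b(14) = 0; b(15) = 32; b(16) = 12; b(17) = 48; b(18) = 40; b(19) = 12; b(20) = 28; b(21) = 0; b(22) = 8; b(23) = 16; b(24) = 12; b(25) = 36; b(26) = 16; b(27) = 20; b(28) = 0; b(29) = 28; b(30) = 4; b(31) = 16; b(32) = 48; b(33) = 4; b(34) = 44; b(35) = 0; b(36) = 20; b(37) = 40; b(38) = 4; b(39) = 12; b(40) = 40; b(41) = 24; b(42) = 0; b(43) = 44; b(44) = 36.
Since (b(43), b(44)) = (b(1), b(2)) = (44, 36) (two consecutive terms determine the rest), the sequence is eventually periodic: after a pre-period of length 1 it cycles with period 42.
For j ≥ 1, b(j) depends only on (j - 1) mod 42. (4718 - 1) mod 42 = 13, so b(4718) = b(14) = 0.

0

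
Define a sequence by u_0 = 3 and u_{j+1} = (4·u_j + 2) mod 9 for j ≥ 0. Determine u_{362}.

4

We have u_0 = 3; u_1 = 5; u_2 = 4; u_3 = 0; u_4 = 2; u_5 = 1; u_6 = 6; u_7 = 8; u_8 = 7; u_9 = 3.
The sequence repeats with period 9.
(362 - 0) mod 9 = 2, so u_{362} = u_2 = 4.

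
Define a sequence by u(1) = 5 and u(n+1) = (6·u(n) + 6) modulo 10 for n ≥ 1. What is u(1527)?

u(1) = 5, u(2) = 6, u(3) = 2, u(4) = 8, u(5) = 4, u(6) = 0, u(7) = 6.
Since u(7) = u(2) = 6, the sequence is eventually periodic: after a pre-period of length 1 it cycles with period 5.
For n ≥ 2, u(n) depends only on (n - 2) mod 5. (1527 - 2) mod 5 = 0, so u(1527) = u(2) = 6.

6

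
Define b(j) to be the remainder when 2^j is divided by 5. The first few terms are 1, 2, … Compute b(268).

b(0) = 1; b(1) = 2; b(2) = 4; b(3) = 3; b(4) = 1.
The sequence repeats with period 4.
(268 - 0) mod 4 = 0, so b(268) = b(0) = 1.

1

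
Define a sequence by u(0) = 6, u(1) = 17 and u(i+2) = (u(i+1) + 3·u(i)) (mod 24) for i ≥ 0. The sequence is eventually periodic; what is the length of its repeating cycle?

6

u(0) = 6; u(1) = 17; u(2) = 11; u(3) = 14; u(4) = 23; u(5) = 17; u(6) = 14; u(7) = 17; u(8) = 11.
Since (u(7), u(8)) = (u(1), u(2)) = (17, 11) (two consecutive terms determine the rest), the sequence is eventually periodic: after a pre-period of length 1 it cycles with period 6.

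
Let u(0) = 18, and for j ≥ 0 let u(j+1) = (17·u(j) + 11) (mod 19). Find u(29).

Computing terms: u(0) = 18,  u(1) = 13,  u(2) = 4,  u(3) = 3,  u(4) = 5,  u(5) = 1,  u(6) = 9,  u(7) = 12,  u(8) = 6,  u(9) = 18.
Since u(9) = u(0) = 18, the sequence is periodic with period 9.
So u(29) = u(0 + ((29-0) mod 9)) = u(2) = 4.

4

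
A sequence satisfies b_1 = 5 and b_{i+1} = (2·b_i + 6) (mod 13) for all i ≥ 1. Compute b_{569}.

We have b_1 = 5; b_2 = 3; b_3 = 12; b_4 = 4; b_5 = 1; b_6 = 8; b_7 = 9; b_8 = 11; b_9 = 2; b_{10} = 10; b_{11} = 0; b_{12} = 6; b_{13} = 5.
The sequence repeats with period 12.
So b_{569} = b_{1 + ((569-1) mod 12)} = b_5 = 1.

1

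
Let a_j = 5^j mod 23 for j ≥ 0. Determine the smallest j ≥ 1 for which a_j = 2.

2

Computing terms: a_0 = 1; a_1 = 5; a_2 = 2; a_3 = 10; a_4 = 4; a_5 = 20; a_6 = 8; a_7 = 17; a_8 = 16; a_9 = 11; a_{10} = 9; a_{11} = 22; a_{12} = 18; a_{13} = 21; a_{14} = 13; a_{15} = 19; a_{16} = 3; a_{17} = 15; a_{18} = 6; a_{19} = 7; a_{20} = 12; a_{21} = 14; a_{22} = 1.
Since a_{22} = a_0 = 1, the sequence is periodic with period 22.
The value 2 first appears (with j ≥ 1) at a_2.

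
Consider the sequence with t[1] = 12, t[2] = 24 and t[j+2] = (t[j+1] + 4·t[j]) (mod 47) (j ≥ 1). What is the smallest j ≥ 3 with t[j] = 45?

34

t[1] = 12; t[2] = 24; t[3] = 25; t[4] = 27; t[5] = 33; t[6] = 0; t[7] = 38; t[8] = 38; t[9] = 2; t[10] = 13; t[11] = 21; t[12] = 26; t[13] = 16; t[14] = 26; t[15] = 43; t[16] = 6; t[17] = 37; t[18] = 14; t[19] = 21; t[20] = 30; t[21] = 20; t[22] = 46; t[23] = 32; t[24] = 28; t[25] = 15; t[26] = 33; t[27] = 46; t[28] = 37; t[29] = 33; t[30] = 40; t[31] = 31; t[32] = 3; t[33] = 33; t[34] = 45; t[35] = 36; t[36] = 28; t[37] = 31; t[38] = 2; t[39] = 32; t[40] = 40; t[41] = 27; t[42] = 46; t[43] = 13; t[44] = 9; t[45] = 14; t[46] = 3; t[47] = 12; t[48] = 24.
The sequence repeats with period 46.
The value 45 first appears (with j ≥ 3) at t[34].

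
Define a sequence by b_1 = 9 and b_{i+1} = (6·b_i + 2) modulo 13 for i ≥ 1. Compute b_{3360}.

Listing terms: b_1 = 9; b_2 = 4; b_3 = 0; b_4 = 2; b_5 = 1; b_6 = 8; b_7 = 11; b_8 = 3; b_9 = 7; b_{10} = 5; b_{11} = 6; b_{12} = 12; b_{13} = 9.
Since b_{13} = b_1 = 9, the sequence is periodic with period 12.
(3360 - 1) mod 12 = 11, so b_{3360} = b_{12} = 12.

12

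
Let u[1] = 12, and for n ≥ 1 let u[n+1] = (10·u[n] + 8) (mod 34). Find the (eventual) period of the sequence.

16

Listing terms: u[1] = 12, u[2] = 26, u[3] = 30, u[4] = 2, u[5] = 28, u[6] = 16, u[7] = 32, u[8] = 22, u[9] = 24, u[10] = 10, u[11] = 6, u[12] = 0, u[13] = 8, u[14] = 20, u[15] = 4, u[16] = 14, u[17] = 12.
Since u[17] = u[1] = 12, the sequence is periodic with period 16.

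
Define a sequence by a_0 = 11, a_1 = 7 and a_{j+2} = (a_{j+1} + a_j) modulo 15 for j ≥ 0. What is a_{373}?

a_0 = 11; a_1 = 7; a_2 = 3; a_3 = 10; a_4 = 13; a_5 = 8; a_6 = 6; a_7 = 14; a_8 = 5; a_9 = 4; a_{10} = 9; a_{11} = 13; a_{12} = 7; a_{13} = 5; a_{14} = 12; a_{15} = 2; a_{16} = 14; a_{17} = 1; a_{18} = 0; a_{19} = 1; a_{20} = 1; a_{21} = 2; a_{22} = 3; a_{23} = 5; a_{24} = 8; a_{25} = 13; a_{26} = 6; a_{27} = 4; a_{28} = 10; a_{29} = 14; a_{30} = 9; a_{31} = 8; a_{32} = 2; a_{33} = 10; a_{34} = 12; a_{35} = 7; a_{36} = 4; a_{37} = 11; a_{38} = 0; a_{39} = 11; a_{40} = 11; a_{41} = 7.
Since (a_{40}, a_{41}) = (a_0, a_1) = (11, 7) (two consecutive terms determine the rest), the sequence is periodic with period 40.
(373 - 0) mod 40 = 13, so a_{373} = a_{13} = 5.

5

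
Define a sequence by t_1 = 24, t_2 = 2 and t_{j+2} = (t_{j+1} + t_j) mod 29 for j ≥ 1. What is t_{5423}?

Listing terms: t_1 = 24; t_2 = 2; t_3 = 26; t_4 = 28; t_5 = 25; t_6 = 24; t_7 = 20; t_8 = 15; t_9 = 6; t_{10} = 21; t_{11} = 27; t_{12} = 19; t_{13} = 17; t_{14} = 7; t_{15} = 24; t_{16} = 2.
The sequence repeats with period 14.
(5423 - 1) mod 14 = 4, so t_{5423} = t_5 = 25.

25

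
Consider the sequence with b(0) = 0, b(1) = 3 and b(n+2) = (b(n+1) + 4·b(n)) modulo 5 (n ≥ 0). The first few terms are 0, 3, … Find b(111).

0

Computing terms: b(0) = 0,  b(1) = 3,  b(2) = 3,  b(3) = 0,  b(4) = 2,  b(5) = 2,  b(6) = 0,  b(7) = 3.
The sequence repeats with period 6.
(111 - 0) mod 6 = 3, so b(111) = b(3) = 0.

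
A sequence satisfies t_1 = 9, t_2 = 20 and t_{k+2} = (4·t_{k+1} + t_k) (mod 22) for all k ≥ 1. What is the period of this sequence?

10

Computing terms: t_1 = 9; t_2 = 20; t_3 = 1; t_4 = 2; t_5 = 9; t_6 = 16; t_7 = 7; t_8 = 0; t_9 = 7; t_{10} = 6; t_{11} = 9; t_{12} = 20.
Since (t_{11}, t_{12}) = (t_1, t_2) = (9, 20) (two consecutive terms determine the rest), the sequence is periodic with period 10.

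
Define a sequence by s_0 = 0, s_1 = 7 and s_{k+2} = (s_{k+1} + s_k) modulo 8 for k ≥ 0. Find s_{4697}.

Computing terms: s_0 = 0; s_1 = 7; s_2 = 7; s_3 = 6; s_4 = 5; s_5 = 3; s_6 = 0; s_7 = 3; s_8 = 3; s_9 = 6; s_{10} = 1; s_{11} = 7; s_{12} = 0; s_{13} = 7.
The sequence repeats with period 12.
(4697 - 0) mod 12 = 5, so s_{4697} = s_5 = 3.

3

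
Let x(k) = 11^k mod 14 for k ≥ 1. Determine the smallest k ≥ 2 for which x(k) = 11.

Listing terms: x(1) = 11; x(2) = 9; x(3) = 1; x(4) = 11.
Since x(4) = x(1) = 11, the sequence is periodic with period 3.
The value 11 next appears (with k ≥ 2) at x(4).

4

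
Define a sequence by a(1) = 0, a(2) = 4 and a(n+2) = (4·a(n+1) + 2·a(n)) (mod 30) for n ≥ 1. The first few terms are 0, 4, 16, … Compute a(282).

14

a(1) = 0,  a(2) = 4,  a(3) = 16,  a(4) = 12,  a(5) = 20,  a(6) = 14,  a(7) = 6,  a(8) = 22,  a(9) = 10,  a(10) = 24,  a(11) = 26,  a(12) = 2,  a(13) = 0,  a(14) = 4.
Since (a(13), a(14)) = (a(1), a(2)) = (0, 4) (two consecutive terms determine the rest), the sequence is periodic with period 12.
So a(282) = a(1 + ((282-1) mod 12)) = a(6) = 14.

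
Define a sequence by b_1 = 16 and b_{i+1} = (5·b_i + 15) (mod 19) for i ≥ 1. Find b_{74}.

Listing terms: b_1 = 16, b_2 = 0, b_3 = 15, b_4 = 14, b_5 = 9, b_6 = 3, b_7 = 11, b_8 = 13, b_9 = 4, b_{10} = 16.
The sequence repeats with period 9.
(74 - 1) mod 9 = 1, so b_{74} = b_2 = 0.

0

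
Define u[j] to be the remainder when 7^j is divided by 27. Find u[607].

25

Computing terms: u[0] = 1; u[1] = 7; u[2] = 22; u[3] = 19; u[4] = 25; u[5] = 13; u[6] = 10; u[7] = 16; u[8] = 4; u[9] = 1.
The sequence repeats with period 9.
So u[607] = u[0 + ((607-0) mod 9)] = u[4] = 25.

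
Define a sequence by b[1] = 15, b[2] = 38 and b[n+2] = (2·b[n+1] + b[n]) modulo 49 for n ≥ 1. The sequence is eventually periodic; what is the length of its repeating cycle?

42

We have b[1] = 15; b[2] = 38; b[3] = 42; b[4] = 24; b[5] = 41; b[6] = 8; b[7] = 8; b[8] = 24; b[9] = 7; b[10] = 38; b[11] = 34; b[12] = 8; b[13] = 1; b[14] = 10; b[15] = 21; b[16] = 3; b[17] = 27; b[18] = 8; b[19] = 43; b[20] = 45; b[21] = 35; b[22] = 17; b[23] = 20; b[24] = 8; b[25] = 36; b[26] = 31; b[27] = 0; b[28] = 31; b[29] = 13; b[30] = 8; b[31] = 29; b[32] = 17; b[33] = 14; b[34] = 45; b[35] = 6; b[36] = 8; b[37] = 22; b[38] = 3; b[39] = 28; b[40] = 10; b[41] = 48; b[42] = 8; b[43] = 15; b[44] = 38.
The sequence repeats with period 42.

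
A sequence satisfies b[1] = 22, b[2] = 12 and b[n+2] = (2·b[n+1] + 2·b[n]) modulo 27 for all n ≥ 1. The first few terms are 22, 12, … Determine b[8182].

22

Computing terms: b[1] = 22, b[2] = 12, b[3] = 14, b[4] = 25, b[5] = 24, b[6] = 17, b[7] = 1, b[8] = 9, b[9] = 20, b[10] = 4, b[11] = 21, b[12] = 23, b[13] = 7, b[14] = 6, b[15] = 26, b[16] = 10, b[17] = 18, b[18] = 2, b[19] = 13, b[20] = 3, b[21] = 5, b[22] = 16, b[23] = 15, b[24] = 8, b[25] = 19, b[26] = 0, b[27] = 11, b[28] = 22, b[29] = 12.
The sequence repeats with period 27.
(8182 - 1) mod 27 = 0, so b[8182] = b[1] = 22.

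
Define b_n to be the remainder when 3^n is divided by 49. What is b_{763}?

31

We have b_0 = 1,  b_1 = 3,  b_2 = 9,  b_3 = 27,  b_4 = 32,  b_5 = 47,  b_6 = 43,  b_7 = 31,  b_8 = 44,  b_9 = 34,  b_{10} = 4,  b_{11} = 12,  b_{12} = 36,  b_{13} = 10,  b_{14} = 30,  b_{15} = 41,  b_{16} = 25,  b_{17} = 26,  b_{18} = 29,  b_{19} = 38,  b_{20} = 16,  b_{21} = 48,  b_{22} = 46,  b_{23} = 40,  b_{24} = 22,  b_{25} = 17,  b_{26} = 2,  b_{27} = 6,  b_{28} = 18,  b_{29} = 5,  b_{30} = 15,  b_{31} = 45,  b_{32} = 37,  b_{33} = 13,  b_{34} = 39,  b_{35} = 19,  b_{36} = 8,  b_{37} = 24,  b_{38} = 23,  b_{39} = 20,  b_{40} = 11,  b_{41} = 33,  b_{42} = 1.
The sequence repeats with period 42.
So b_{763} = b_{0 + ((763-0) mod 42)} = b_7 = 31.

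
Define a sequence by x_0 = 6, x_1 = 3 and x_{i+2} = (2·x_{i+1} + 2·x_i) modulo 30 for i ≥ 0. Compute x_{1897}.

Computing terms: x_0 = 6,  x_1 = 3,  x_2 = 18,  x_3 = 12,  x_4 = 0,  x_5 = 24,  x_6 = 18,  x_7 = 24,  x_8 = 24,  x_9 = 6,  x_{10} = 0,  x_{11} = 12,  x_{12} = 24,  x_{13} = 12,  x_{14} = 12,  x_{15} = 18,  x_{16} = 0,  x_{17} = 6,  x_{18} = 12,  x_{19} = 6,  x_{20} = 6,  x_{21} = 24,  x_{22} = 0,  x_{23} = 18,  x_{24} = 6,  x_{25} = 18,  x_{26} = 18,  x_{27} = 12.
Since (x_{26}, x_{27}) = (x_2, x_3) = (18, 12) (two consecutive terms determine the rest), the sequence is eventually periodic: after a pre-period of length 2 it cycles with period 24.
For i ≥ 2, x_i depends only on (i - 2) mod 24. (1897 - 2) mod 24 = 23, so x_{1897} = x_{25} = 18.

18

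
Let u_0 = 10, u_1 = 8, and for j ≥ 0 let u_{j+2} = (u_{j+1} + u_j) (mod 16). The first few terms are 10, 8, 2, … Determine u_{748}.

12

We have u_0 = 10,  u_1 = 8,  u_2 = 2,  u_3 = 10,  u_4 = 12,  u_5 = 6,  u_6 = 2,  u_7 = 8,  u_8 = 10,  u_9 = 2,  u_{10} = 12,  u_{11} = 14,  u_{12} = 10,  u_{13} = 8.
The sequence repeats with period 12.
(748 - 0) mod 12 = 4, so u_{748} = u_4 = 12.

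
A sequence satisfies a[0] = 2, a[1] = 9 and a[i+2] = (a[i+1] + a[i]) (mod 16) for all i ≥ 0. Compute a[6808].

7

Listing terms: a[0] = 2,  a[1] = 9,  a[2] = 11,  a[3] = 4,  a[4] = 15,  a[5] = 3,  a[6] = 2,  a[7] = 5,  a[8] = 7,  a[9] = 12,  a[10] = 3,  a[11] = 15,  a[12] = 2,  a[13] = 1,  a[14] = 3,  a[15] = 4,  a[16] = 7,  a[17] = 11,  a[18] = 2,  a[19] = 13,  a[20] = 15,  a[21] = 12,  a[22] = 11,  a[23] = 7,  a[24] = 2,  a[25] = 9.
The sequence repeats with period 24.
(6808 - 0) mod 24 = 16, so a[6808] = a[16] = 7.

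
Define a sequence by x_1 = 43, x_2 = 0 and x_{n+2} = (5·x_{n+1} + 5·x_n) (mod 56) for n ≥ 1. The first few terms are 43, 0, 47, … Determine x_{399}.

Listing terms: x_1 = 43; x_2 = 0; x_3 = 47; x_4 = 11; x_5 = 10; x_6 = 49; x_7 = 15; x_8 = 40; x_9 = 51; x_{10} = 7; x_{11} = 10; x_{12} = 29; x_{13} = 27; x_{14} = 0; x_{15} = 23; x_{16} = 3; x_{17} = 18; x_{18} = 49; x_{19} = 55; x_{20} = 16; x_{21} = 19; x_{22} = 7; x_{23} = 18; x_{24} = 13; x_{25} = 43; x_{26} = 0.
Since (x_{25}, x_{26}) = (x_1, x_2) = (43, 0) (two consecutive terms determine the rest), the sequence is periodic with period 24.
(399 - 1) mod 24 = 14, so x_{399} = x_{15} = 23.

23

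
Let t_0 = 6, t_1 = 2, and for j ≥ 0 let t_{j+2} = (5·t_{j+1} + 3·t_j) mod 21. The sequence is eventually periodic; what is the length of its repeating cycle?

6

Listing terms: t_0 = 6; t_1 = 2; t_2 = 7; t_3 = 20; t_4 = 16; t_5 = 14; t_6 = 13; t_7 = 2; t_8 = 7.
Since (t_7, t_8) = (t_1, t_2) = (2, 7) (two consecutive terms determine the rest), the sequence is eventually periodic: after a pre-period of length 1 it cycles with period 6.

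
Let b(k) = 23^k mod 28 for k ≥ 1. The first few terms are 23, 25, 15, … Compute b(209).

11

We have b(1) = 23; b(2) = 25; b(3) = 15; b(4) = 9; b(5) = 11; b(6) = 1; b(7) = 23.
The sequence repeats with period 6.
So b(209) = b(1 + ((209-1) mod 6)) = b(5) = 11.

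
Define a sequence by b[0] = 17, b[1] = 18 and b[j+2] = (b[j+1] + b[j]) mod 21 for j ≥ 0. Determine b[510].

16

Computing terms: b[0] = 17, b[1] = 18, b[2] = 14, b[3] = 11, b[4] = 4, b[5] = 15, b[6] = 19, b[7] = 13, b[8] = 11, b[9] = 3, b[10] = 14, b[11] = 17, b[12] = 10, b[13] = 6, b[14] = 16, b[15] = 1, b[16] = 17, b[17] = 18.
The sequence repeats with period 16.
(510 - 0) mod 16 = 14, so b[510] = b[14] = 16.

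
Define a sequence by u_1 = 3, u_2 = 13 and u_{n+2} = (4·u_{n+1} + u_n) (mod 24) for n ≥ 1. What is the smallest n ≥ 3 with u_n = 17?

We have u_1 = 3, u_2 = 13, u_3 = 7, u_4 = 17, u_5 = 3, u_6 = 5, u_7 = 23, u_8 = 1, u_9 = 3, u_{10} = 13.
Since (u_9, u_{10}) = (u_1, u_2) = (3, 13) (two consecutive terms determine the rest), the sequence is periodic with period 8.
The value 17 first appears (with n ≥ 3) at u_4.

4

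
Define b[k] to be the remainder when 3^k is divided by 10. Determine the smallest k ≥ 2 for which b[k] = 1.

4

Computing terms: b[1] = 3; b[2] = 9; b[3] = 7; b[4] = 1; b[5] = 3.
Since b[5] = b[1] = 3, the sequence is periodic with period 4.
The value 1 first appears (with k ≥ 2) at b[4].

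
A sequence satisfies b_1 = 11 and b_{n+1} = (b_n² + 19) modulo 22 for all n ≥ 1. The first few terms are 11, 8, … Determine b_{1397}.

b_1 = 11, b_2 = 8, b_3 = 17, b_4 = 0, b_5 = 19, b_6 = 6, b_7 = 11.
The sequence repeats with period 6.
(1397 - 1) mod 6 = 4, so b_{1397} = b_5 = 19.

19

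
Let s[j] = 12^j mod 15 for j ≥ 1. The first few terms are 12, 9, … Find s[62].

Computing terms: s[1] = 12; s[2] = 9; s[3] = 3; s[4] = 6; s[5] = 12.
The sequence repeats with period 4.
(62 - 1) mod 4 = 1, so s[62] = s[2] = 9.

9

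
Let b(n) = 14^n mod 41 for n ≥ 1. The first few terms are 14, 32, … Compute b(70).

b(1) = 14; b(2) = 32; b(3) = 38; b(4) = 40; b(5) = 27; b(6) = 9; b(7) = 3; b(8) = 1; b(9) = 14.
The sequence repeats with period 8.
So b(70) = b(1 + ((70-1) mod 8)) = b(6) = 9.

9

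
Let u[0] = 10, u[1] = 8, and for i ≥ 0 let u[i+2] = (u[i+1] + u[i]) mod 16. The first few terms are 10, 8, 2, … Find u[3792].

u[0] = 10,  u[1] = 8,  u[2] = 2,  u[3] = 10,  u[4] = 12,  u[5] = 6,  u[6] = 2,  u[7] = 8,  u[8] = 10,  u[9] = 2,  u[10] = 12,  u[11] = 14,  u[12] = 10,  u[13] = 8.
Since (u[12], u[13]) = (u[0], u[1]) = (10, 8) (two consecutive terms determine the rest), the sequence is periodic with period 12.
So u[3792] = u[0 + ((3792-0) mod 12)] = u[0] = 10.

10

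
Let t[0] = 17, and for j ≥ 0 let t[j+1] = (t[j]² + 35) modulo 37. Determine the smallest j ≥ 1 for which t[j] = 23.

t[0] = 17, t[1] = 28, t[2] = 5, t[3] = 23, t[4] = 9, t[5] = 5.
Since t[5] = t[2] = 5, the sequence is eventually periodic: after a pre-period of length 2 it cycles with period 3.
The value 23 first appears (with j ≥ 1) at t[3].

3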